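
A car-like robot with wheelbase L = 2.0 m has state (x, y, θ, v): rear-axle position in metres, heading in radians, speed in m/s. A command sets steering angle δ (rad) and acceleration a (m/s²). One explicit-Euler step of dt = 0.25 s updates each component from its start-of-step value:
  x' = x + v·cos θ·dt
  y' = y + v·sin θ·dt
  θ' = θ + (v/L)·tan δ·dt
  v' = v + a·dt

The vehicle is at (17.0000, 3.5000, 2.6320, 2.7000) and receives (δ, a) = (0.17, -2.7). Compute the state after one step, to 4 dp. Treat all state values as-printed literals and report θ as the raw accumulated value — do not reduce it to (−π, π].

(16.4108, 3.8293, 2.6899, 2.0250)

x' = 17.0000 + 2.7000·cos(2.6320)·0.25 = 16.4108
y' = 3.5000 + 2.7000·sin(2.6320)·0.25 = 3.8293
θ' = 2.6320 + (2.7000/2.0)·tan(0.17)·0.25 = 2.6899
v' = 2.7000 − 2.7000·0.25 = 2.0250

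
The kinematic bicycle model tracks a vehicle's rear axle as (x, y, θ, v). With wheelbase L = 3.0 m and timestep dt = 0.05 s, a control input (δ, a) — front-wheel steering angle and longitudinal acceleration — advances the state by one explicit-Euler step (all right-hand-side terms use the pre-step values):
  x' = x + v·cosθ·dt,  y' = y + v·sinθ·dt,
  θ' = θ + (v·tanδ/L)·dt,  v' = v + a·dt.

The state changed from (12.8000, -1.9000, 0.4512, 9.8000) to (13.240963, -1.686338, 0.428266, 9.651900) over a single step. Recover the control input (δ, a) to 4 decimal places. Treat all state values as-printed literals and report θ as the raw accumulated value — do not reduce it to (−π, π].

δ = -0.1395, a = -2.9620

a = (v'−v)/dt = (-0.148100)/0.05 = -2.9620
Δθ = θ'−θ = -0.022934;  (v·dt/L) = 9.8000·0.05/3.0 = 0.163333
tan δ = Δθ·L/(v·dt) = -0.140412  →  δ = -0.1395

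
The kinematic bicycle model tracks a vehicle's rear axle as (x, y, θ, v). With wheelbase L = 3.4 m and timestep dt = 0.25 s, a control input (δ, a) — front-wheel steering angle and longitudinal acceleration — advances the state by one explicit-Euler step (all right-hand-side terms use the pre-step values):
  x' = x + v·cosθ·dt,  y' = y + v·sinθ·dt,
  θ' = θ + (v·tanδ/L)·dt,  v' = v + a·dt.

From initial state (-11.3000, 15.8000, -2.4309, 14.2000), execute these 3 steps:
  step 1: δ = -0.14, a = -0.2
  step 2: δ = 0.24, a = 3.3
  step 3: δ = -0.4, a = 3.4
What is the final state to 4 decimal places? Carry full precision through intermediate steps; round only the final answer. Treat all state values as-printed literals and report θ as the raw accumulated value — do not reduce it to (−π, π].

after step 1 (δ=-0.14, a=-0.2): (-13.990581, 13.484126, -2.578039, 14.150000)
after step 2 (δ=0.24, a=3.3): (-16.981050, 11.594416, -2.323426, 14.975000)
after step 3 (δ=-0.4, a=3.4): (-19.540129, 8.861875, -2.788965, 15.825000)

(-19.5401, 8.8619, -2.7890, 15.8250)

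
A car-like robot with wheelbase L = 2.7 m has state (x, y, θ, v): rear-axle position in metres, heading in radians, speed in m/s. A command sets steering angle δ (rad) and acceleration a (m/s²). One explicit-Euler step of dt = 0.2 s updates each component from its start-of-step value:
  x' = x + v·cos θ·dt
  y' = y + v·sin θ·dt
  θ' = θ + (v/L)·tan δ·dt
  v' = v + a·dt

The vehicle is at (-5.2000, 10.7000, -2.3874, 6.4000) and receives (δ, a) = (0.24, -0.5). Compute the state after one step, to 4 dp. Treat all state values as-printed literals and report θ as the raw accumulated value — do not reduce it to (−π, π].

x' = -5.2000 + 6.4000·cos(-2.3874)·0.2 = -6.1329
y' = 10.7000 + 6.4000·sin(-2.3874)·0.2 = 9.8236
θ' = -2.3874 + (6.4000/2.7)·tan(0.24)·0.2 = -2.2714
v' = 6.4000 − 0.5000·0.2 = 6.3000

(-6.1329, 9.8236, -2.2714, 6.3000)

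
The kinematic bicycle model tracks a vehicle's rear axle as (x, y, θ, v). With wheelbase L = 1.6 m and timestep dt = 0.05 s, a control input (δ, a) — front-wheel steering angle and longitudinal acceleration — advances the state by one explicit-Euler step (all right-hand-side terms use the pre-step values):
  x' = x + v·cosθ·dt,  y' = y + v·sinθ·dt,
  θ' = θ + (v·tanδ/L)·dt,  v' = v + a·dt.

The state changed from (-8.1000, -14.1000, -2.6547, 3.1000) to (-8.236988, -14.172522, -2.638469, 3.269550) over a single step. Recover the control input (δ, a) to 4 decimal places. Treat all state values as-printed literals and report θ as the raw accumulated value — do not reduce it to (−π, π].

δ = 0.1660, a = 3.3910

a = (v'−v)/dt = (0.169550)/0.05 = 3.3910
Δθ = θ'−θ = 0.016231;  (v·dt/L) = 3.1000·0.05/1.6 = 0.096875
tan δ = Δθ·L/(v·dt) = 0.167546  →  δ = 0.1660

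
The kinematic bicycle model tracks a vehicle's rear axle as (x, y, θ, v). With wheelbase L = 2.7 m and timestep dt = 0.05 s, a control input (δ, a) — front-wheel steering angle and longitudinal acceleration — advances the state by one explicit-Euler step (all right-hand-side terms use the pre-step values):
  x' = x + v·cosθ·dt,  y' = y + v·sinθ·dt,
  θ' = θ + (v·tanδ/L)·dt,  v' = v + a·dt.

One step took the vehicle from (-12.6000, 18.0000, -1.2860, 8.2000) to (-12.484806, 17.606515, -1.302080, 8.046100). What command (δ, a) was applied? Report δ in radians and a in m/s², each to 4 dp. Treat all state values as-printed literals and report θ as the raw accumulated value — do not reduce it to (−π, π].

a = (v'−v)/dt = (-0.153900)/0.05 = -3.0780
Δθ = θ'−θ = -0.016080;  (v·dt/L) = 8.2000·0.05/2.7 = 0.151852
tan δ = Δθ·L/(v·dt) = -0.105893  →  δ = -0.1055

δ = -0.1055, a = -3.0780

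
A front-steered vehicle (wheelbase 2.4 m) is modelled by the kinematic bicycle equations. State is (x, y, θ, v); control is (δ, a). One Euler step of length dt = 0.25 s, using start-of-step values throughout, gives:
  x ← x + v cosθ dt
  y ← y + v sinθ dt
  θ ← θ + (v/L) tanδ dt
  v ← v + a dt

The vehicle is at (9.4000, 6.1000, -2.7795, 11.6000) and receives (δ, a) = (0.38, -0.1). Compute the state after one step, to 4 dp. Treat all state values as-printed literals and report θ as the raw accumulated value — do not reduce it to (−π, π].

(6.6880, 5.0727, -2.2969, 11.5750)

x' = 9.4000 + 11.6000·cos(-2.7795)·0.25 = 6.6880
y' = 6.1000 + 11.6000·sin(-2.7795)·0.25 = 5.0727
θ' = -2.7795 + (11.6000/2.4)·tan(0.38)·0.25 = -2.2969
v' = 11.6000 − 0.1000·0.25 = 11.5750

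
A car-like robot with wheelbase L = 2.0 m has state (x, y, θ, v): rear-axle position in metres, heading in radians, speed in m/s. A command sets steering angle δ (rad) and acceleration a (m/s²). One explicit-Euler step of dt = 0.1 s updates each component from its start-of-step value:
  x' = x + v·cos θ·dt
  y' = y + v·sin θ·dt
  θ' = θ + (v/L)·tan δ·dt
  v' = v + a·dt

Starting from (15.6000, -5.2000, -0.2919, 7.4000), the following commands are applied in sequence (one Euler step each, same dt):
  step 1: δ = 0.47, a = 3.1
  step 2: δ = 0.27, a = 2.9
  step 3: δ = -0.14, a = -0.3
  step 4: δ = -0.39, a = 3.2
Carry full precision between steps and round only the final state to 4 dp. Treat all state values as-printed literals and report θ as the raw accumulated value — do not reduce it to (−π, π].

(18.6714, -5.5335, -0.2174, 8.2900)

after step 1 (δ=0.47, a=3.1): (16.308697, -5.412952, -0.103953, 7.710000)
after step 2 (δ=0.27, a=2.9): (17.075535, -5.492955, 0.002738, 8.000000)
after step 3 (δ=-0.14, a=-0.3): (17.875532, -5.490765, -0.053631, 7.970000)
after step 4 (δ=-0.39, a=3.2): (18.671386, -5.533488, -0.217436, 8.290000)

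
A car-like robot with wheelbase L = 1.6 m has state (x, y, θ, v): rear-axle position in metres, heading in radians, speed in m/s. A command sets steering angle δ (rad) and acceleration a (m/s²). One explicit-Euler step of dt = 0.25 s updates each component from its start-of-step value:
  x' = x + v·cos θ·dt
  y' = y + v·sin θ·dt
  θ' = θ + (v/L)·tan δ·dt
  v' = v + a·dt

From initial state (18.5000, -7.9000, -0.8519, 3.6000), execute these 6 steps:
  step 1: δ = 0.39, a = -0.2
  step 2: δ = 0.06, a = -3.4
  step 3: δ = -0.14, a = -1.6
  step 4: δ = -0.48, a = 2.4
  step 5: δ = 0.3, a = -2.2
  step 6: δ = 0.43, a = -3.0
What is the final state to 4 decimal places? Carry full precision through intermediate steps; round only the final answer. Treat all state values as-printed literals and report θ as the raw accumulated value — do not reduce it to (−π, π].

after step 1 (δ=0.39, a=-0.2): (19.092699, -8.577280, -0.620682, 3.550000)
after step 2 (δ=0.06, a=-3.4): (19.814665, -9.093441, -0.587360, 2.700000)
after step 3 (δ=-0.14, a=-1.6): (20.376539, -9.467502, -0.646812, 2.300000)
after step 4 (δ=-0.48, a=2.4): (20.835394, -9.814024, -0.833906, 2.900000)
after step 5 (δ=0.3, a=-2.2): (21.322585, -10.350931, -0.693738, 2.350000)
after step 6 (δ=0.43, a=-3.0): (21.774291, -10.726588, -0.525338, 1.600000)

(21.7743, -10.7266, -0.5253, 1.6000)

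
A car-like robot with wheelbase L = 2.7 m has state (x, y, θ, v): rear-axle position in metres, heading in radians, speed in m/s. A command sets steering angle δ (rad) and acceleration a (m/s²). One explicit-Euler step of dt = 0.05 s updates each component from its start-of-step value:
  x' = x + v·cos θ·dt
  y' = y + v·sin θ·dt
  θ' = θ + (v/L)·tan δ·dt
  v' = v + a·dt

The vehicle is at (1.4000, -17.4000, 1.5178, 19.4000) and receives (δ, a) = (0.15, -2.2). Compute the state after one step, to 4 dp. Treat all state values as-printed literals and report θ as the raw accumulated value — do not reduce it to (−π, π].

(1.4514, -16.4314, 1.5721, 19.2900)

x' = 1.4000 + 19.4000·cos(1.5178)·0.05 = 1.4514
y' = -17.4000 + 19.4000·sin(1.5178)·0.05 = -16.4314
θ' = 1.5178 + (19.4000/2.7)·tan(0.15)·0.05 = 1.5721
v' = 19.4000 − 2.2000·0.05 = 19.2900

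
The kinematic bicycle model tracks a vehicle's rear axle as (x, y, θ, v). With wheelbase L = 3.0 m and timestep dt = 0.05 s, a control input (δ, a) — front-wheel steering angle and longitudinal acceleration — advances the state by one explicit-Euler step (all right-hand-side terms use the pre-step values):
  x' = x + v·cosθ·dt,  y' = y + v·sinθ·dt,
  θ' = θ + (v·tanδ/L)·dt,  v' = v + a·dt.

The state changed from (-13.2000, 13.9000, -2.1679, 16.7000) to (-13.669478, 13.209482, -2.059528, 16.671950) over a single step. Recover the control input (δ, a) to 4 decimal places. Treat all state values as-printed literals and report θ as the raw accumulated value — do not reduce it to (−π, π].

δ = 0.3713, a = -0.5610

a = (v'−v)/dt = (-0.028050)/0.05 = -0.5610
Δθ = θ'−θ = 0.108372;  (v·dt/L) = 16.7000·0.05/3.0 = 0.278333
tan δ = Δθ·L/(v·dt) = 0.389360  →  δ = 0.3713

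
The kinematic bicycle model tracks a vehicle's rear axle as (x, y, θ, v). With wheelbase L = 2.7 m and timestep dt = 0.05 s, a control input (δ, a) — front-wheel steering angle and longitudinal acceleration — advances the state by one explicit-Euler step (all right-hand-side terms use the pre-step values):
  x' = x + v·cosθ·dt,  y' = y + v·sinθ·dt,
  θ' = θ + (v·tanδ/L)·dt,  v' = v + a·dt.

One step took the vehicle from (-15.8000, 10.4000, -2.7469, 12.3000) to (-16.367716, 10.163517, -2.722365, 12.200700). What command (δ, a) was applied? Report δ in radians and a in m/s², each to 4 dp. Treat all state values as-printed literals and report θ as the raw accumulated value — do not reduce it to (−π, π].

δ = 0.1073, a = -1.9860

a = (v'−v)/dt = (-0.099300)/0.05 = -1.9860
Δθ = θ'−θ = 0.024535;  (v·dt/L) = 12.3000·0.05/2.7 = 0.227778
tan δ = Δθ·L/(v·dt) = 0.107715  →  δ = 0.1073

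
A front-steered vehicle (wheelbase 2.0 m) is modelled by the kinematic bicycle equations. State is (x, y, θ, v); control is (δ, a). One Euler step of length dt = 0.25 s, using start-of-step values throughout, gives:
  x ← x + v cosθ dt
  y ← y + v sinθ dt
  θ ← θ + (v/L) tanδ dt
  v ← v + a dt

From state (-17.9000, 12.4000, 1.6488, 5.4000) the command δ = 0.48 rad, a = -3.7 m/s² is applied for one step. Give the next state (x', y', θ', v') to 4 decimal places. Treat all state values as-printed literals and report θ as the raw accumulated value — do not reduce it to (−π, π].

x' = -17.9000 + 5.4000·cos(1.6488)·0.25 = -18.0052
y' = 12.4000 + 5.4000·sin(1.6488)·0.25 = 13.7459
θ' = 1.6488 + (5.4000/2.0)·tan(0.48)·0.25 = 2.0002
v' = 5.4000 − 3.7000·0.25 = 4.4750

(-18.0052, 13.7459, 2.0002, 4.4750)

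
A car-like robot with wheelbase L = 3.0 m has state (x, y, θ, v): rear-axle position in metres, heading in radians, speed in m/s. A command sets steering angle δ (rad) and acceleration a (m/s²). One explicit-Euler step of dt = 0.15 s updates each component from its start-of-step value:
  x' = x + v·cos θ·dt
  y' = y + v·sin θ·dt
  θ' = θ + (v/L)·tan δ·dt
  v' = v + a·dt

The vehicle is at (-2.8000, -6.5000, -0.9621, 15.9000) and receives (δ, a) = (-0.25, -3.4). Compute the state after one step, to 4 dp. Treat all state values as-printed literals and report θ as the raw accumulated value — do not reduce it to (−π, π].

x' = -2.8000 + 15.9000·cos(-0.9621)·0.15 = -1.4363
y' = -6.5000 + 15.9000·sin(-0.9621)·0.15 = -8.4566
θ' = -0.9621 + (15.9000/3.0)·tan(-0.25)·0.15 = -1.1651
v' = 15.9000 − 3.4000·0.15 = 15.3900

(-1.4363, -8.4566, -1.1651, 15.3900)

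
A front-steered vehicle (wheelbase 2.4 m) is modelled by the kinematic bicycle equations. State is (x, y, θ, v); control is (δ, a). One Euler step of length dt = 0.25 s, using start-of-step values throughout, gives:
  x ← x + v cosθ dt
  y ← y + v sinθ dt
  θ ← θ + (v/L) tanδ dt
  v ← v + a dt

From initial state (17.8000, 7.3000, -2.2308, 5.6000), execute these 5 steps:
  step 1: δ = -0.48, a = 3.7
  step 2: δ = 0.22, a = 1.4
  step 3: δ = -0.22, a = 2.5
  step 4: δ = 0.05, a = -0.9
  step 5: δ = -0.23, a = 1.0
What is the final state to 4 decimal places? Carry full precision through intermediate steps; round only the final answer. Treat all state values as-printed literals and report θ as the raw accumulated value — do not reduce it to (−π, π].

after step 1 (δ=-0.48, a=3.7): (16.941632, 6.194014, -2.534490, 6.525000)
after step 2 (δ=0.22, a=1.4): (15.601880, 5.263401, -2.382498, 6.875000)
after step 3 (δ=-0.22, a=2.5): (14.354996, 4.080446, -2.542642, 7.500000)
after step 4 (δ=0.05, a=-0.9): (12.806381, 3.023367, -2.503547, 7.275000)
after step 5 (δ=-0.23, a=1.0): (11.345449, 1.940071, -2.680984, 7.525000)

(11.3454, 1.9401, -2.6810, 7.5250)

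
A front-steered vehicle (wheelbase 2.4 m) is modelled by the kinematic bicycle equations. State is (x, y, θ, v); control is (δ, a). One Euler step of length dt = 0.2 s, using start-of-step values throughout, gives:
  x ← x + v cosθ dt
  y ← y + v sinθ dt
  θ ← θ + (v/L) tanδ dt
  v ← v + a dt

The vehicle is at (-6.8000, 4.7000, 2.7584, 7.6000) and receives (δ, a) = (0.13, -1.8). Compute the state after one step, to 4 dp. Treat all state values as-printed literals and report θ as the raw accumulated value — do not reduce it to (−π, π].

x' = -6.8000 + 7.6000·cos(2.7584)·0.2 = -8.2098
y' = 4.7000 + 7.6000·sin(2.7584)·0.2 = 5.2683
θ' = 2.7584 + (7.6000/2.4)·tan(0.13)·0.2 = 2.8412
v' = 7.6000 − 1.8000·0.2 = 7.2400

(-8.2098, 5.2683, 2.8412, 7.2400)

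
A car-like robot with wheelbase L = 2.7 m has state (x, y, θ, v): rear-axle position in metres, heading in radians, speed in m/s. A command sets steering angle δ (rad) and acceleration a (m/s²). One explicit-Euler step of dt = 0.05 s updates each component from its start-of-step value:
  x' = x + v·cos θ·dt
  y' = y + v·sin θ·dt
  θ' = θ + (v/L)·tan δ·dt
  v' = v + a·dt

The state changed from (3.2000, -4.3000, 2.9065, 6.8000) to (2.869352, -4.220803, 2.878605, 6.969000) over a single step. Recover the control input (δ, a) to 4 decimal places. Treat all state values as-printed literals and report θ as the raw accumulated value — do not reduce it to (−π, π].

δ = -0.2180, a = 3.3800

a = (v'−v)/dt = (0.169000)/0.05 = 3.3800
Δθ = θ'−θ = -0.027895;  (v·dt/L) = 6.8000·0.05/2.7 = 0.125926
tan δ = Δθ·L/(v·dt) = -0.221519  →  δ = -0.2180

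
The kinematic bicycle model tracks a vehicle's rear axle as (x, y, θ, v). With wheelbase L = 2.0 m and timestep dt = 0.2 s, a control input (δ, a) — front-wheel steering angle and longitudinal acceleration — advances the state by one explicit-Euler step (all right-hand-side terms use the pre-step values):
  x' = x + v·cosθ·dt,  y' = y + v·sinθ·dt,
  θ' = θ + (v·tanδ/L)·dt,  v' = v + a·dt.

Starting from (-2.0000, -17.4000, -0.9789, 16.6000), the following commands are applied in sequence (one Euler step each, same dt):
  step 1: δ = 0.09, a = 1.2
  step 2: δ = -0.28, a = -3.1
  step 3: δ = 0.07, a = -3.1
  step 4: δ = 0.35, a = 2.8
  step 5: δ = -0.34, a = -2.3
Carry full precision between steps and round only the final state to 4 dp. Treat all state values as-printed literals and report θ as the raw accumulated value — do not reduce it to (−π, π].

after step 1 (δ=0.09, a=1.2): (-0.147653, -20.155215, -0.829095, 16.840000)
after step 2 (δ=-0.28, a=-3.1): (2.127576, -22.638511, -1.313337, 16.220000)
after step 3 (δ=0.07, a=-3.1): (2.953578, -25.775588, -1.199611, 15.600000)
after step 4 (δ=0.35, a=2.8): (4.085266, -28.683110, -0.630167, 16.160000)
after step 5 (δ=-0.34, a=-2.3): (6.696493, -30.587661, -1.201805, 15.700000)

(6.6965, -30.5877, -1.2018, 15.7000)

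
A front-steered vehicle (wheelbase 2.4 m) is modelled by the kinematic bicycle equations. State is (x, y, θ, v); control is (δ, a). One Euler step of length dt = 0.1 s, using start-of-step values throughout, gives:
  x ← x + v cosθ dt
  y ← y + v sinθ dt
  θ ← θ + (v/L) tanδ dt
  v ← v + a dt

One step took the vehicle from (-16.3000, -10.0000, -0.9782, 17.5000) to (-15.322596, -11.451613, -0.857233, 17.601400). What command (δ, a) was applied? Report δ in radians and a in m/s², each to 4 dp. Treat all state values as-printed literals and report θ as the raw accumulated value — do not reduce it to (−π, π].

a = (v'−v)/dt = (0.101400)/0.1 = 1.0140
Δθ = θ'−θ = 0.120967;  (v·dt/L) = 17.5000·0.1/2.4 = 0.729167
tan δ = Δθ·L/(v·dt) = 0.165898  →  δ = 0.1644

δ = 0.1644, a = 1.0140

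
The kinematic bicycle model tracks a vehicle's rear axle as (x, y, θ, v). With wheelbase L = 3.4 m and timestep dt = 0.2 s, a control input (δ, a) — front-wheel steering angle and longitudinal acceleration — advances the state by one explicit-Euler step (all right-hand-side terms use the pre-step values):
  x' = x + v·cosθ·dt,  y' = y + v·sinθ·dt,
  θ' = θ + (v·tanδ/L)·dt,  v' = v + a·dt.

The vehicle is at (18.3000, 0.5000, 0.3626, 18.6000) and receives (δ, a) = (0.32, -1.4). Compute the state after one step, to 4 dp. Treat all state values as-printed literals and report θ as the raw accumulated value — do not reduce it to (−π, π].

(21.7781, 1.8195, 0.7252, 18.3200)

x' = 18.3000 + 18.6000·cos(0.3626)·0.2 = 21.7781
y' = 0.5000 + 18.6000·sin(0.3626)·0.2 = 1.8195
θ' = 0.3626 + (18.6000/3.4)·tan(0.32)·0.2 = 0.7252
v' = 18.6000 − 1.4000·0.2 = 18.3200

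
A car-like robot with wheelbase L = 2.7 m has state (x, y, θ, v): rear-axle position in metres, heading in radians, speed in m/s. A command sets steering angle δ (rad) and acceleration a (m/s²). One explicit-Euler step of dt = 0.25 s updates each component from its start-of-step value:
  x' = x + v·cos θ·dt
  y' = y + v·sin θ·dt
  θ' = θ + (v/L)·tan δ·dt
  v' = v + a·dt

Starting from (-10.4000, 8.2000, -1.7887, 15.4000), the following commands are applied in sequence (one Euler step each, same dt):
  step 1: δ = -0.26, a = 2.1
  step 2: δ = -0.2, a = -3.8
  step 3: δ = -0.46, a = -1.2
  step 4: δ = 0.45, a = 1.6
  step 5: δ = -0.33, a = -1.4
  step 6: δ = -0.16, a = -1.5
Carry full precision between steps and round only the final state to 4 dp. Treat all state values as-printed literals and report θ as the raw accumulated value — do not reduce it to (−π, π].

(-26.7076, -4.0154, -3.1957, 14.3500)

after step 1 (δ=-0.26, a=2.1): (-11.232306, 4.441042, -2.168027, 15.925000)
after step 2 (δ=-0.2, a=-3.8): (-13.471181, 1.148962, -2.466930, 14.975000)
after step 3 (δ=-0.46, a=-1.2): (-16.394742, -1.189510, -3.153907, 14.675000)
after step 4 (δ=0.45, a=1.6): (-20.063214, -1.144334, -2.497533, 15.075000)
after step 5 (δ=-0.33, a=-1.4): (-23.076952, -3.407266, -2.975641, 14.725000)
after step 6 (δ=-0.16, a=-1.5): (-26.707627, -4.015375, -3.195670, 14.350000)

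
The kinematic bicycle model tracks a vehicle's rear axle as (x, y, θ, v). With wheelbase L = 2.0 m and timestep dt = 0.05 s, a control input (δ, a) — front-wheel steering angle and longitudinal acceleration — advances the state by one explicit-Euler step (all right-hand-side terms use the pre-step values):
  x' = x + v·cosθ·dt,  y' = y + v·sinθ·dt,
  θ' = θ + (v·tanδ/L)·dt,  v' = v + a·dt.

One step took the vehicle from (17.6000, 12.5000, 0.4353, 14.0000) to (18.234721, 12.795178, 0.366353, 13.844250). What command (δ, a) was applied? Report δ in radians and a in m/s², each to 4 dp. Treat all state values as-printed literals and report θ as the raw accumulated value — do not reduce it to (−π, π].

a = (v'−v)/dt = (-0.155750)/0.05 = -3.1150
Δθ = θ'−θ = -0.068947;  (v·dt/L) = 14.0000·0.05/2.0 = 0.350000
tan δ = Δθ·L/(v·dt) = -0.196991  →  δ = -0.1945

δ = -0.1945, a = -3.1150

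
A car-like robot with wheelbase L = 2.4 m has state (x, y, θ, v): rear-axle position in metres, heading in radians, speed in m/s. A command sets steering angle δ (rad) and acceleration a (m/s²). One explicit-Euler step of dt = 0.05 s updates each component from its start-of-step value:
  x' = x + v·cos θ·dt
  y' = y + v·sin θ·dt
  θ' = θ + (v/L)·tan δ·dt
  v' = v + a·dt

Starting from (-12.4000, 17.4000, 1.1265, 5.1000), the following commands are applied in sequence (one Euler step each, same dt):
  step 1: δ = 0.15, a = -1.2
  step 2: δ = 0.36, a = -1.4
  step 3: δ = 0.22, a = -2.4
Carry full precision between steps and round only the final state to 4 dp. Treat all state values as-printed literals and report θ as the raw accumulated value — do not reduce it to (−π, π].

after step 1 (δ=0.15, a=-1.2): (-12.290395, 17.630243, 1.142558, 5.040000)
after step 2 (δ=0.36, a=-1.4): (-12.185748, 17.859487, 1.182080, 4.970000)
after step 3 (δ=0.22, a=-2.4): (-12.091566, 18.089448, 1.205234, 4.850000)

(-12.0916, 18.0894, 1.2052, 4.8500)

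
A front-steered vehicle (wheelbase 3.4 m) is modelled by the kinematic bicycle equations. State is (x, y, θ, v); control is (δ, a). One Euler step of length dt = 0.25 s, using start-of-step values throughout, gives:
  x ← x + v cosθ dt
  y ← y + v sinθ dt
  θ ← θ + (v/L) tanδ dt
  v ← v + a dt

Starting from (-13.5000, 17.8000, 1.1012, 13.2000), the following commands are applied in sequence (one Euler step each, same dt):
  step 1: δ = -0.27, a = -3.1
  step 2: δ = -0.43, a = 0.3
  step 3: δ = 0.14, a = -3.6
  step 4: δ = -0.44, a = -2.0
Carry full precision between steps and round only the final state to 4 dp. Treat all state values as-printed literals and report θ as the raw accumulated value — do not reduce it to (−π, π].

(-4.5720, 25.7950, 0.1416, 11.1000)

after step 1 (δ=-0.27, a=-3.1): (-12.006663, 20.742778, 0.832582, 12.425000)
after step 2 (δ=-0.43, a=0.3): (-9.916255, 23.040382, 0.413584, 12.500000)
after step 3 (δ=0.14, a=-3.6): (-7.054736, 24.296301, 0.543108, 11.600000)
after step 4 (δ=-0.44, a=-2.0): (-4.572027, 25.795019, 0.141560, 11.100000)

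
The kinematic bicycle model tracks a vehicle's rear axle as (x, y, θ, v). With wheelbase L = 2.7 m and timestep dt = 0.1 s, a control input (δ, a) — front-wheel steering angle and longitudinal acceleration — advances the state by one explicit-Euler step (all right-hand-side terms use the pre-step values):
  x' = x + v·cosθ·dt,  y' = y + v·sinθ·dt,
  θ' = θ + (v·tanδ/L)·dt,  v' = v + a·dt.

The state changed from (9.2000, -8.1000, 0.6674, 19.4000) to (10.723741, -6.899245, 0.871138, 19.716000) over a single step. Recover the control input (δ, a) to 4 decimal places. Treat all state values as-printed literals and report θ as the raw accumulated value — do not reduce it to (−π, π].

δ = 0.2763, a = 3.1600

a = (v'−v)/dt = (0.316000)/0.1 = 3.1600
Δθ = θ'−θ = 0.203738;  (v·dt/L) = 19.4000·0.1/2.7 = 0.718519
tan δ = Δθ·L/(v·dt) = 0.283553  →  δ = 0.2763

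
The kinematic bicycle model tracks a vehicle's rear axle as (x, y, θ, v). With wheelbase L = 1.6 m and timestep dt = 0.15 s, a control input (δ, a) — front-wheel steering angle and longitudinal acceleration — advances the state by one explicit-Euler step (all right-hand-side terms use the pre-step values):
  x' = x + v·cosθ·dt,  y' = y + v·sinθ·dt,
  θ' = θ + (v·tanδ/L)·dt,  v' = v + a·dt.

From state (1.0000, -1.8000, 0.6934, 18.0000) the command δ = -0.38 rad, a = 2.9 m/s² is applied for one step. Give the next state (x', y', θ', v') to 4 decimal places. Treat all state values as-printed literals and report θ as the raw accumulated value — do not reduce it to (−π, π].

x' = 1.0000 + 18.0000·cos(0.6934)·0.15 = 3.0765
y' = -1.8000 + 18.0000·sin(0.6934)·0.15 = -0.0743
θ' = 0.6934 + (18.0000/1.6)·tan(-0.38)·0.15 = 0.0194
v' = 18.0000 + 2.9000·0.15 = 18.4350

(3.0765, -0.0743, 0.0194, 18.4350)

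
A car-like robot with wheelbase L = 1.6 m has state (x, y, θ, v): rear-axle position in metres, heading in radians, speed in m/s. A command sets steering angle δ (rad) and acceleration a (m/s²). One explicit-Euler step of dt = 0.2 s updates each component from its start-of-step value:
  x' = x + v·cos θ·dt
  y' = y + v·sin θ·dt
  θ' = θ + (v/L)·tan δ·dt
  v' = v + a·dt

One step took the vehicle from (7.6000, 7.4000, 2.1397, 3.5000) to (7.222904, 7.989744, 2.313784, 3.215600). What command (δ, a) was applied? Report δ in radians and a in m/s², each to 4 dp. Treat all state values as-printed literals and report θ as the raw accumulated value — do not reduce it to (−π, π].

a = (v'−v)/dt = (-0.284400)/0.2 = -1.4220
Δθ = θ'−θ = 0.174084;  (v·dt/L) = 3.5000·0.2/1.6 = 0.437500
tan δ = Δθ·L/(v·dt) = 0.397906  →  δ = 0.3787

δ = 0.3787, a = -1.4220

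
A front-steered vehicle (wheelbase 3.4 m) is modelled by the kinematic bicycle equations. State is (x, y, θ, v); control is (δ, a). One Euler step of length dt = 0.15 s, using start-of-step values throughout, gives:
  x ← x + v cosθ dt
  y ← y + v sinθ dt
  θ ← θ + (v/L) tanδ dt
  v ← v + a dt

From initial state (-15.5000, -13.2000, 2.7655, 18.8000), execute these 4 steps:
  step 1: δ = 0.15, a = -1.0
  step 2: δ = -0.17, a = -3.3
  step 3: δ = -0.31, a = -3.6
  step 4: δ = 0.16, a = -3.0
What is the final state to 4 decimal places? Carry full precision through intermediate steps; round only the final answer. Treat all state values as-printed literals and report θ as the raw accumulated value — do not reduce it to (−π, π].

(-25.4554, -8.8338, 2.6185, 17.1650)

after step 1 (δ=0.15, a=-1.0): (-18.122901, -12.164245, 2.890853, 18.650000)
after step 2 (δ=-0.17, a=-3.3): (-20.832921, -11.470129, 2.749615, 18.155000)
after step 3 (δ=-0.31, a=-3.6): (-23.349628, -10.429802, 2.493047, 17.615000)
after step 4 (δ=0.16, a=-3.0): (-25.455403, -8.833808, 2.618460, 17.165000)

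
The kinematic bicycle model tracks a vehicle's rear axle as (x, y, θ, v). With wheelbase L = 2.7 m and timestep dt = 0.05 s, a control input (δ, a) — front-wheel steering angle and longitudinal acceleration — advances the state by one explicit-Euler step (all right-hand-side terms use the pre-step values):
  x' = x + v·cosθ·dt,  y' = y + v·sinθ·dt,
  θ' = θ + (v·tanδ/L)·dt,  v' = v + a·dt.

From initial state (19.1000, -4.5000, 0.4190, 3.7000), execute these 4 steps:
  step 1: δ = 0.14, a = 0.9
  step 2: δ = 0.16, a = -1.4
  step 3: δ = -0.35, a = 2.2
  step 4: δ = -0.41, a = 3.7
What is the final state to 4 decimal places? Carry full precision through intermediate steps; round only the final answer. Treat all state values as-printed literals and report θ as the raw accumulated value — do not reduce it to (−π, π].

(19.7788, -4.1924, 0.3845, 3.9700)

after step 1 (δ=0.14, a=0.9): (19.268997, -4.424733, 0.428656, 3.745000)
after step 2 (δ=0.16, a=-1.4): (19.439305, -4.346903, 0.439848, 3.675000)
after step 3 (δ=-0.35, a=2.2): (19.605565, -4.268662, 0.415006, 3.785000)
after step 4 (δ=-0.41, a=3.7): (19.778751, -4.192357, 0.384541, 3.970000)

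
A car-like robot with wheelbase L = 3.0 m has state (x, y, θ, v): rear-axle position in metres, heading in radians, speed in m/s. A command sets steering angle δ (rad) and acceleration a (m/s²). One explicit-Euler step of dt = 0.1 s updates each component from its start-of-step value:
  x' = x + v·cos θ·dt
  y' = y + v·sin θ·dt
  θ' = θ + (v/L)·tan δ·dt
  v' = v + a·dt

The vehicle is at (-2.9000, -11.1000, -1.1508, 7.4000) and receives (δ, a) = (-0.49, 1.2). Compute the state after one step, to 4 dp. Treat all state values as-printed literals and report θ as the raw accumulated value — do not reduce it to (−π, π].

(-2.5983, -11.7757, -1.2824, 7.5200)

x' = -2.9000 + 7.4000·cos(-1.1508)·0.1 = -2.5983
y' = -11.1000 + 7.4000·sin(-1.1508)·0.1 = -11.7757
θ' = -1.1508 + (7.4000/3.0)·tan(-0.49)·0.1 = -1.2824
v' = 7.4000 + 1.2000·0.1 = 7.5200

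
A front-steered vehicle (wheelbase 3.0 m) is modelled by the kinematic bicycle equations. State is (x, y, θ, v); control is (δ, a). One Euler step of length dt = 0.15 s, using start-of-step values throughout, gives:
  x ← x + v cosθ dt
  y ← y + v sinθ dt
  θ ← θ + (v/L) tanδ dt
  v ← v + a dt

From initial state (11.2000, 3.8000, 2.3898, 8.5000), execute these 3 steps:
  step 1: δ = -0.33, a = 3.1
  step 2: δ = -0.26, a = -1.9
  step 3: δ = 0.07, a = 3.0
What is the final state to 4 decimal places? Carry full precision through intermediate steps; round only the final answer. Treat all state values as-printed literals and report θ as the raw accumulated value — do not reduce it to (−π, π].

(8.7448, 6.8291, 2.1554, 9.1300)

after step 1 (δ=-0.33, a=3.1): (10.268656, 4.670760, 2.244227, 8.965000)
after step 2 (δ=-0.26, a=-1.9): (9.429974, 5.721934, 2.124983, 8.680000)
after step 3 (δ=0.07, a=3.0): (8.744794, 6.829062, 2.155412, 9.130000)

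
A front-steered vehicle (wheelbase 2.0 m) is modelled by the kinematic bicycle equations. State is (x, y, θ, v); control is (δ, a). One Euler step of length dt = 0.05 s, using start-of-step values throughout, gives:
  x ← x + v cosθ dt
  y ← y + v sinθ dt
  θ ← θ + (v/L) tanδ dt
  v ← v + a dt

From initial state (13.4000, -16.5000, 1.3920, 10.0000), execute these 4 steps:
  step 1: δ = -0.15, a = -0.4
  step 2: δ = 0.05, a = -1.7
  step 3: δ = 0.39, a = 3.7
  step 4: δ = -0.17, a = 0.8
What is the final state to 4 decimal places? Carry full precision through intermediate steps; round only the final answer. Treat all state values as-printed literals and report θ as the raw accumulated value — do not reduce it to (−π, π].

after step 1 (δ=-0.15, a=-0.4): (13.488923, -16.007971, 1.354216, 9.980000)
after step 2 (δ=0.05, a=-1.7): (13.596153, -15.520628, 1.366702, 9.895000)
after step 3 (δ=0.39, a=3.7): (13.696429, -15.036147, 1.468386, 10.080000)
after step 4 (δ=-0.17, a=0.8): (13.747954, -14.534788, 1.425129, 10.120000)

(13.7480, -14.5348, 1.4251, 10.1200)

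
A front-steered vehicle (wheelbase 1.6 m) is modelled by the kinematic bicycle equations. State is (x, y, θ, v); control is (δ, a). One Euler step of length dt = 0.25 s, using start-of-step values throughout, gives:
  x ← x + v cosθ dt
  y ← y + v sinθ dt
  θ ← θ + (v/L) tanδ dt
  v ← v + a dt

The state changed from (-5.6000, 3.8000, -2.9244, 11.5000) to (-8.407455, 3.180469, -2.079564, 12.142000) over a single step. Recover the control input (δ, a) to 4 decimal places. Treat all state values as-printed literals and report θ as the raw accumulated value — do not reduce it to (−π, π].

a = (v'−v)/dt = (0.642000)/0.25 = 2.5680
Δθ = θ'−θ = 0.844836;  (v·dt/L) = 11.5000·0.25/1.6 = 1.796875
tan δ = Δθ·L/(v·dt) = 0.470170  →  δ = 0.4395

δ = 0.4395, a = 2.5680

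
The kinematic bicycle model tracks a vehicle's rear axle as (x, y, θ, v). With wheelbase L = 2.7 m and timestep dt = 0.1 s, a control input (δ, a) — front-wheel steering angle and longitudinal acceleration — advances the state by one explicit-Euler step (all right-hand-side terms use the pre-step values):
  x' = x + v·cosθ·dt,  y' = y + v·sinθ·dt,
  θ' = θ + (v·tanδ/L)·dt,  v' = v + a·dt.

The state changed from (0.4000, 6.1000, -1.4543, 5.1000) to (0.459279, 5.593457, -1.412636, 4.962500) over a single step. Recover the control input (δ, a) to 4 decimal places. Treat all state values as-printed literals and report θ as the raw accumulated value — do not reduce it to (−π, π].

δ = 0.2171, a = -1.3750

a = (v'−v)/dt = (-0.137500)/0.1 = -1.3750
Δθ = θ'−θ = 0.041664;  (v·dt/L) = 5.1000·0.1/2.7 = 0.188889
tan δ = Δθ·L/(v·dt) = 0.220574  →  δ = 0.2171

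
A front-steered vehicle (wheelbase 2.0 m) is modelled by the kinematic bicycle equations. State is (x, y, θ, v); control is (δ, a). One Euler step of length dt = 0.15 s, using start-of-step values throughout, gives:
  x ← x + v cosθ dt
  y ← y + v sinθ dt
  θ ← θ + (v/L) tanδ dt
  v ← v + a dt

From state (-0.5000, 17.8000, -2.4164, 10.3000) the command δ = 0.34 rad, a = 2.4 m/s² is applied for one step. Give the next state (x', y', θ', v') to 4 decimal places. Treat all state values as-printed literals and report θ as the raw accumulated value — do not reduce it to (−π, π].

(-1.6562, 16.7752, -2.1431, 10.6600)

x' = -0.5000 + 10.3000·cos(-2.4164)·0.15 = -1.6562
y' = 17.8000 + 10.3000·sin(-2.4164)·0.15 = 16.7752
θ' = -2.4164 + (10.3000/2.0)·tan(0.34)·0.15 = -2.1431
v' = 10.3000 + 2.4000·0.15 = 10.6600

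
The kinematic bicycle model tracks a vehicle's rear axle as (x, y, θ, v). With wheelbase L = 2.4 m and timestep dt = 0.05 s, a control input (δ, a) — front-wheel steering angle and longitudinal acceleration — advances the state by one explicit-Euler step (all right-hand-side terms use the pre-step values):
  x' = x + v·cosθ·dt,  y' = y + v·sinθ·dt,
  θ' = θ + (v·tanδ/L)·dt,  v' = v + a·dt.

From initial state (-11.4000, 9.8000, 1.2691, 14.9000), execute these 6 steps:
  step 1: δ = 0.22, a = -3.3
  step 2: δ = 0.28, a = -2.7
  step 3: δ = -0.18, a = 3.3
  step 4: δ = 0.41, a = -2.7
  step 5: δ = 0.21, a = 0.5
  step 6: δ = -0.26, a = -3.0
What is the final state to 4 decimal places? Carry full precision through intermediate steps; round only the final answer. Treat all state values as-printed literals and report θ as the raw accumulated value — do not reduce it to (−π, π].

(-10.7096, 14.1371, 1.4889, 14.5050)

after step 1 (δ=0.22, a=-3.3): (-11.178630, 10.511351, 1.338515, 14.735000)
after step 2 (δ=0.28, a=-2.7): (-11.009032, 11.228315, 1.426788, 14.600000)
after step 3 (δ=-0.18, a=3.3): (-10.904269, 11.950758, 1.371439, 14.765000)
after step 4 (δ=0.41, a=-2.7): (-10.758067, 12.674387, 1.505134, 14.630000)
after step 5 (δ=0.21, a=0.5): (-10.710069, 13.404310, 1.570098, 14.655000)
after step 6 (δ=-0.26, a=-3.0): (-10.709557, 14.137060, 1.488878, 14.505000)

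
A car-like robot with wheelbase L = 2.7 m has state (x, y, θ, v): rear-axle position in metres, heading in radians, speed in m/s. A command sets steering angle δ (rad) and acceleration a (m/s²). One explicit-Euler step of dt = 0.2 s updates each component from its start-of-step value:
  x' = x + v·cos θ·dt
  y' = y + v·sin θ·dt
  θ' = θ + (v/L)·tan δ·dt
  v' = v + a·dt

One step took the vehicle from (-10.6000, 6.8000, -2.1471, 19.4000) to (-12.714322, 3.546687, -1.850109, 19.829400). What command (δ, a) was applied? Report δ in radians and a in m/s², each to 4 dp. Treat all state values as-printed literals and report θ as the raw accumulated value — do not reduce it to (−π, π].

a = (v'−v)/dt = (0.429400)/0.2 = 2.1470
Δθ = θ'−θ = 0.296991;  (v·dt/L) = 19.4000·0.2/2.7 = 1.437037
tan δ = Δθ·L/(v·dt) = 0.206669  →  δ = 0.2038

δ = 0.2038, a = 2.1470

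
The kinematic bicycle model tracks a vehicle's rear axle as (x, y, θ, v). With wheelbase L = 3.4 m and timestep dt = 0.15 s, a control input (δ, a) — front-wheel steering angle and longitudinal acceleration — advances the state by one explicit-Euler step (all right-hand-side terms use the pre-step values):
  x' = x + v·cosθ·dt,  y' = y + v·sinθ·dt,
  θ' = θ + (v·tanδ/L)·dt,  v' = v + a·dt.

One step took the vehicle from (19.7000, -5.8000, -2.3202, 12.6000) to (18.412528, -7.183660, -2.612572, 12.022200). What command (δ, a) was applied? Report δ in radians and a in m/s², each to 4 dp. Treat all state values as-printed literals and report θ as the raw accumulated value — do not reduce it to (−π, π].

a = (v'−v)/dt = (-0.577800)/0.15 = -3.8520
Δθ = θ'−θ = -0.292372;  (v·dt/L) = 12.6000·0.15/3.4 = 0.555882
tan δ = Δθ·L/(v·dt) = -0.525960  →  δ = -0.4842

δ = -0.4842, a = -3.8520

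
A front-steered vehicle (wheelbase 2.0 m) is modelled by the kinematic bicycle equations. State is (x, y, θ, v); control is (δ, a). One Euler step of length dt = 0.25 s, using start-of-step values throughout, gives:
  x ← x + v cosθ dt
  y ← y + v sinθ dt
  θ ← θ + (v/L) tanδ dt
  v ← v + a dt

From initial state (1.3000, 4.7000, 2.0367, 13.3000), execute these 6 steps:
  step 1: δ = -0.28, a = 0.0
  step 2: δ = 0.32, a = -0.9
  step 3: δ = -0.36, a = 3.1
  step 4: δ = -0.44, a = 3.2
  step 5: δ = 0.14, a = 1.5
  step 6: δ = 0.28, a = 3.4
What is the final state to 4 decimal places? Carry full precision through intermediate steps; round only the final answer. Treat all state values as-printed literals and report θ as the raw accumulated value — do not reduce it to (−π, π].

after step 1 (δ=-0.28, a=0.0): (-0.193691, 7.670608, 1.558641, 13.300000)
after step 2 (δ=0.32, a=-0.9): (-0.153275, 10.995362, 2.109576, 13.075000)
after step 3 (δ=-0.36, a=3.1): (-1.830434, 13.801047, 1.494392, 13.850000)
after step 4 (δ=-0.44, a=3.2): (-1.566143, 17.253445, 0.679354, 14.650000)
after step 5 (δ=0.14, a=1.5): (1.283205, 19.554559, 0.937417, 15.025000)
after step 6 (δ=0.28, a=3.4): (3.506425, 22.582216, 1.477480, 15.875000)

(3.5064, 22.5822, 1.4775, 15.8750)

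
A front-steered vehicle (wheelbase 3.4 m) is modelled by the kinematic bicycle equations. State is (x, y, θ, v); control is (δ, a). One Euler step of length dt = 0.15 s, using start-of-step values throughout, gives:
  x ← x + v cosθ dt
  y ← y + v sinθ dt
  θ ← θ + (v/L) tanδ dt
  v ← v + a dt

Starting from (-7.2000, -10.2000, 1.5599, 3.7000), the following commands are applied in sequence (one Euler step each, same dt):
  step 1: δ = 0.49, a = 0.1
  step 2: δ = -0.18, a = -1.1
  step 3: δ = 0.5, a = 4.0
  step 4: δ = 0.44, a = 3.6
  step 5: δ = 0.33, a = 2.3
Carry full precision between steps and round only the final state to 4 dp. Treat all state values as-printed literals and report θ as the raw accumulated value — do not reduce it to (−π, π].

(-7.4951, -7.2535, 1.8598, 5.0350)

after step 1 (δ=0.49, a=0.1): (-7.193953, -9.645033, 1.646968, 3.715000)
after step 2 (δ=-0.18, a=-1.1): (-7.236358, -9.089399, 1.617144, 3.550000)
after step 3 (δ=0.5, a=4.0): (-7.261029, -8.557471, 1.702704, 4.150000)
after step 4 (δ=0.44, a=3.6): (-7.342904, -7.940378, 1.788898, 4.690000)
after step 5 (δ=0.33, a=2.3): (-7.495125, -7.253544, 1.859771, 5.035000)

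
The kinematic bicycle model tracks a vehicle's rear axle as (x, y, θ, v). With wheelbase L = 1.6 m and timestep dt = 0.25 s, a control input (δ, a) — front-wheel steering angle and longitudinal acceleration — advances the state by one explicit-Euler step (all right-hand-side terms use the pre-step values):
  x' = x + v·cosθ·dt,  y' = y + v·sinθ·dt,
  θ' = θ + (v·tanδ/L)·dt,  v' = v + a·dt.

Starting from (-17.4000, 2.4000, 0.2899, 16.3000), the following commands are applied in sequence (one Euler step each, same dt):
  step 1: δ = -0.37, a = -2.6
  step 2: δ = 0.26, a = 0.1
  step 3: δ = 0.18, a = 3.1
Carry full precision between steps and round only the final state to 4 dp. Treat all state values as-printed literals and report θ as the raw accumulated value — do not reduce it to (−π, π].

after step 1 (δ=-0.37, a=-2.6): (-13.495040, 3.564865, -0.697939, 15.650000)
after step 2 (δ=0.26, a=0.1): (-10.497406, 1.050536, -0.047433, 15.675000)
after step 3 (δ=0.18, a=3.1): (-6.583064, 0.864727, 0.398250, 16.450000)

(-6.5831, 0.8647, 0.3982, 16.4500)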